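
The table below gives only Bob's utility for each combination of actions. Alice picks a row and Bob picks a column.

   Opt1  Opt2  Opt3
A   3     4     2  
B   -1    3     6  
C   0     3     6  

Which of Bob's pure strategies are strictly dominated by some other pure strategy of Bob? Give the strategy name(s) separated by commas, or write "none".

Opt1

Opt1: dominated, since Opt2 does at least as well everywhere (A: 4>3, B: 3>-1, C: 3>0).
Opt2: no other strategy beats it everywhere (Opt1 at A (4>3); Opt3 at A (4>2)).
Nothing dominates Opt3: Opt1 at B (6>-1); Opt2 at B (6>3).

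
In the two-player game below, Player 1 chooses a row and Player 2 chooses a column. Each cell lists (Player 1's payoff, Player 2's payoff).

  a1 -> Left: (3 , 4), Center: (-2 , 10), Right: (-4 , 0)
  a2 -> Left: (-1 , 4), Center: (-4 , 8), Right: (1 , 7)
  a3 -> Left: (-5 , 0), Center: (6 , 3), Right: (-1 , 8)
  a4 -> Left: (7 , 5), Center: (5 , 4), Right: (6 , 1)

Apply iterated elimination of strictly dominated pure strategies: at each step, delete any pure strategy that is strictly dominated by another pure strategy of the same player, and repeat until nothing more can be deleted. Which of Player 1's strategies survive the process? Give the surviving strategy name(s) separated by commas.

a3, a4

For Player 1, a4 strictly dominates a1 on the remaining columns (Left: 7>3, Center: 5>-2, Right: 6>-4); eliminate a1.
Player 1's strategy a2 is strictly dominated by a4 (Left: 7>-1, Center: 5>-4, Right: 6>1) and is removed.
Among the remaining strategies, none is strictly dominated by another pure strategy of the same player, so the elimination stops.
Surviving strategies — Player 1: {a3, a4}; Player 2: {Left, Center, Right}.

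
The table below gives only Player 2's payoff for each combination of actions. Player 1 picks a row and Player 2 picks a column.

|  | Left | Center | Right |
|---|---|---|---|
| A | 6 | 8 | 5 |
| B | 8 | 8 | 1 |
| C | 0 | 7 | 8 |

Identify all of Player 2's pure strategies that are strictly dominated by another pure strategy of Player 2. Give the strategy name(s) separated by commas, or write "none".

Nothing dominates Left: Center at B (8=8); Right at A (6>5).
Center: no other strategy beats it everywhere (Left at A (8>6); Right at A (8>5)).
Nothing dominates Right: Left at C (8>0); Center at C (8>7).

none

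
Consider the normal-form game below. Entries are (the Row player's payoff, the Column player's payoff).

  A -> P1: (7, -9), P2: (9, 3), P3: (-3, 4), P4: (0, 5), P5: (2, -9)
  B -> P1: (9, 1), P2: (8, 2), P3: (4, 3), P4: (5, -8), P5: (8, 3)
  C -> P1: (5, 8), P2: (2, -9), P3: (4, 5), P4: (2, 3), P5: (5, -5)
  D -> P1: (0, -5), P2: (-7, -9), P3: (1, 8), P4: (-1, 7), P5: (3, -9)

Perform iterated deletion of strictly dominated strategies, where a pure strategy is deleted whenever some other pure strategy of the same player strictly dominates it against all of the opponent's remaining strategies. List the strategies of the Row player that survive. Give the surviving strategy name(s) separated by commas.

B, C

For the Row player, B strictly dominates D on the remaining columns (P1: 9>0, P2: 8>-7, P3: 4>1, P4: 5>-1, P5: 8>3); eliminate D.
For the Column player, P3 strictly dominates P2 on the remaining rows (A: 4>3, B: 3>2, C: 5>-9); eliminate P2.
The Row player's strategy A is strictly dominated by B (P1: 9>7, P3: 4>-3, P4: 5>0, P5: 8>2) and is removed.
For the Column player, P1 strictly dominates P4 on the remaining rows (B: 1>-8, C: 8>3); eliminate P4.
Among the remaining strategies, none is strictly dominated by another pure strategy of the same player, so the elimination stops.
Surviving strategies — the Row player: {B, C}; the Column player: {P1, P3, P5}.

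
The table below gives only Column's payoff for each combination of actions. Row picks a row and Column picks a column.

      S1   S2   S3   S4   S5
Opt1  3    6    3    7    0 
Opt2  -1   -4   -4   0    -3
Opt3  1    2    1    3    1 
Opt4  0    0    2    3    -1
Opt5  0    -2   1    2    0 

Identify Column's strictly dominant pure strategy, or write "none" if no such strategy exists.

S4

S4 vs S1: Opt1: 7>3, Opt2: 0>-1, Opt3: 3>1, Opt4: 3>0, Opt5: 2>0.
S4 vs S2: Opt1: 7>6, Opt2: 0>-4, Opt3: 3>2, Opt4: 3>0, Opt5: 2>-2.
S4 vs S3: Opt1: 7>3, Opt2: 0>-4, Opt3: 3>1, Opt4: 3>2, Opt5: 2>1.
S4 vs S5: Opt1: 7>0, Opt2: 0>-3, Opt3: 3>1, Opt4: 3>-1, Opt5: 2>0.
S4 strictly beats every other strategy against every opponent action, so it is strictly dominant.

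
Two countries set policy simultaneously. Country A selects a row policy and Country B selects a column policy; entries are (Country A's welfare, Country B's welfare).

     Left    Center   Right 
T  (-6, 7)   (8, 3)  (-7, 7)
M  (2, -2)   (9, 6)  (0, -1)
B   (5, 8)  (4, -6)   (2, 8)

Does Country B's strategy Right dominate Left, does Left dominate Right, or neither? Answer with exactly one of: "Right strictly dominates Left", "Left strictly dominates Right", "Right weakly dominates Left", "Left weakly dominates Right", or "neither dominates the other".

Compare Right to Left across each choice by Country A: T: 7=7, M: -1>-2, B: 8=8.
Right is at least as good everywhere and strictly better somewhere (tied only at T, B), so Right weakly but not strictly dominates Left.

Right weakly dominates Left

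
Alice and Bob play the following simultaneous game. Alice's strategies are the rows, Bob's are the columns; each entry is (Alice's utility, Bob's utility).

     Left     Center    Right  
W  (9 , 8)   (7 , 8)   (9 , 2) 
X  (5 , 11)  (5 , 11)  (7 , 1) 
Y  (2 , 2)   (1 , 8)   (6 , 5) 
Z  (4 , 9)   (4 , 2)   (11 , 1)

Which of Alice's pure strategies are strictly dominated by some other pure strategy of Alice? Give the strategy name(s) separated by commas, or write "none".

X, Y

W: no other strategy beats it everywhere (X at Left (9>5); Y at Left (9>2); Z at Left (9>4)).
W strictly dominates X — Left: 9>5, Center: 7>5, Right: 9>7.
W strictly dominates Y — Left: 9>2, Center: 7>1, Right: 9>6.
Z: no other strategy beats it everywhere (W at Right (11>9); X at Right (11>7); Y at Left (4>2)).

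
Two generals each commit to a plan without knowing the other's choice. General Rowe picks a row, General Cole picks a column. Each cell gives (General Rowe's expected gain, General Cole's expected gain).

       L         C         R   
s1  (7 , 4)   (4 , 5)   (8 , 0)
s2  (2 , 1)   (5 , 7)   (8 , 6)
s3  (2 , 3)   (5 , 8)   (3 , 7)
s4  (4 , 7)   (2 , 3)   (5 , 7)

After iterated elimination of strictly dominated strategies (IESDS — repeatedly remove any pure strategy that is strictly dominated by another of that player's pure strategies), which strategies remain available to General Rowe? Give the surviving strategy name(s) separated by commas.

Row s4 is eliminated: s1 beats it against every remaining column (L: 7>4, C: 4>2, R: 8>5).
For General Cole, C strictly dominates L on the remaining rows (s1: 5>4, s2: 7>1, s3: 8>3); eliminate L.
Column R is eliminated: C beats it against every remaining row (s1: 5>0, s2: 7>6, s3: 8>7).
General Rowe's strategy s1 is strictly dominated by s2 (C: 5>4) and is removed.
Among the remaining strategies, none is strictly dominated by another pure strategy of the same player, so the elimination stops.
Surviving strategies — General Rowe: {s2, s3}; General Cole: {C}.

s2, s3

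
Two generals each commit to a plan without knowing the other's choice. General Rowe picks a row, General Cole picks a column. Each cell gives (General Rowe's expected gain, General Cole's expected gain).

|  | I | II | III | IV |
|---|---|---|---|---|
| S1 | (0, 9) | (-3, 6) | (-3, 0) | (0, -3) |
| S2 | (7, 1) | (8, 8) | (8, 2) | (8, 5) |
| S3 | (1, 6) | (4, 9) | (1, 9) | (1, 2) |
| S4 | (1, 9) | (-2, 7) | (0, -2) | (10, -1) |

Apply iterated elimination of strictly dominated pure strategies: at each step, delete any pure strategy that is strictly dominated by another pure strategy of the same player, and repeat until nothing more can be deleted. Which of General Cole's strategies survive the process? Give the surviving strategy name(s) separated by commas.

II

General Rowe's strategy S1 is strictly dominated by S2 (I: 7>0, II: 8>-3, III: 8>-3, IV: 8>0) and is removed.
For General Rowe, S2 strictly dominates S3 on the remaining columns (I: 7>1, II: 8>4, III: 8>1, IV: 8>1); eliminate S3.
Column III is eliminated: II beats it against every remaining row (S2: 8>2, S4: 7>-2).
General Cole's strategy IV is strictly dominated by II (S2: 8>5, S4: 7>-1) and is removed.
General Rowe's strategy S4 is strictly dominated by S2 (I: 7>1, II: 8>-2) and is removed.
For General Cole, II strictly dominates I on the remaining rows (S2: 8>1); eliminate I.
Among the remaining strategies, none is strictly dominated by another pure strategy of the same player, so the elimination stops.
Surviving strategies — General Rowe: {S2}; General Cole: {II}.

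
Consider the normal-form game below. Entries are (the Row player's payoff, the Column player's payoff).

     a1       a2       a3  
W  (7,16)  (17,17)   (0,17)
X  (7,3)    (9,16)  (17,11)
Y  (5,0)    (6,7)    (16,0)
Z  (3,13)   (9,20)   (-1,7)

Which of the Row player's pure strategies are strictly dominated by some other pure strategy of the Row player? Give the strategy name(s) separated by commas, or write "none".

W: no other strategy beats it everywhere (X at a1 (7=7); Y at a1 (7>5); Z at a1 (7>3)).
X: no other strategy beats it everywhere (W at a1 (7=7); Y at a1 (7>5); Z at a1 (7>3)).
Y: dominated, since X does at least as well everywhere (a1: 7>5, a2: 9>6, a3: 17>16).
Z: dominated, since W does at least as well everywhere (a1: 7>3, a2: 17>9, a3: 0>-1).

Y, Z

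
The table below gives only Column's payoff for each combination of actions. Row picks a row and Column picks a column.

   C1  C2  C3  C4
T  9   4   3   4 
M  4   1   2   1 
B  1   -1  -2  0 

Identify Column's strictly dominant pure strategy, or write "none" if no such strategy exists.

C1 vs C2: T: 9>4, M: 4>1, B: 1>-1.
C1 vs C3: T: 9>3, M: 4>2, B: 1>-2.
C1 vs C4: T: 9>4, M: 4>1, B: 1>0.
C1 strictly beats every other strategy against every opponent action, so it is strictly dominant.

C1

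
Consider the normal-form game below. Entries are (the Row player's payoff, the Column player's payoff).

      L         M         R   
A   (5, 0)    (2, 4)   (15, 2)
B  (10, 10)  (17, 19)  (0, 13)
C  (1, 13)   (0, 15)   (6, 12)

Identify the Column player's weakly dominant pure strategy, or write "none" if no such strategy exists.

M

M vs L: A: 4>0, B: 19>10, C: 15>13.
M vs R: A: 4>2, B: 19>13, C: 15>12.
M is at least as good as every other strategy against every opponent action, so it is weakly dominant.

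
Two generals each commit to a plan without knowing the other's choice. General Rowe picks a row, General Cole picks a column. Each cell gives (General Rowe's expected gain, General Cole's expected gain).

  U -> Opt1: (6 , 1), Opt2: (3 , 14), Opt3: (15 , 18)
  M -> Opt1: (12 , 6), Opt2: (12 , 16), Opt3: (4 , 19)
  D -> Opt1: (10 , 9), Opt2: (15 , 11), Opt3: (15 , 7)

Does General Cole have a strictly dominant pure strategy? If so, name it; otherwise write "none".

Opt1 fails to dominate Opt2 at U (1<14).
Opt2 fails to dominate Opt3 at U (14<18).
Opt3 fails to dominate Opt1 at D (7<9).
No single strategy dominates all the others.

none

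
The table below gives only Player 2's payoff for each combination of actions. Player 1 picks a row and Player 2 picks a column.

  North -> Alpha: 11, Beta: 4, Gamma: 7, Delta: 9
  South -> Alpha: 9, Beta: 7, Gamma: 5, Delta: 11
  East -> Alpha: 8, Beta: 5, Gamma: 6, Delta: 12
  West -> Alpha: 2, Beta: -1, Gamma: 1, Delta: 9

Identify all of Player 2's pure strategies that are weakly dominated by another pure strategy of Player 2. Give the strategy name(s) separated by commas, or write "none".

Beta, Gamma

Alpha: no other strategy beats it everywhere (Beta at North (11>4); Gamma at North (11>7); Delta at North (11>9)).
Beta: dominated, since Alpha does at least as well everywhere (North: 11>4, South: 9>7, East: 8>5, West: 2>-1).
Gamma: dominated, since Alpha does at least as well everywhere (North: 11>7, South: 9>5, East: 8>6, West: 2>1).
Nothing dominates Delta: Alpha at South (11>9); Beta at North (9>4); Gamma at North (9>7).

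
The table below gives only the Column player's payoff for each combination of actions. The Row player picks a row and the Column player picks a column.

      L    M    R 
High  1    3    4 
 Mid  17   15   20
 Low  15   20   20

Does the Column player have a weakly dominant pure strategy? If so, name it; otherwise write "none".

R vs L: High: 4>1, Mid: 20>17, Low: 20>15.
R vs M: High: 4>3, Mid: 20>15, Low: 20=20.
R is at least as good as every other strategy against every opponent action, so it is weakly dominant.

R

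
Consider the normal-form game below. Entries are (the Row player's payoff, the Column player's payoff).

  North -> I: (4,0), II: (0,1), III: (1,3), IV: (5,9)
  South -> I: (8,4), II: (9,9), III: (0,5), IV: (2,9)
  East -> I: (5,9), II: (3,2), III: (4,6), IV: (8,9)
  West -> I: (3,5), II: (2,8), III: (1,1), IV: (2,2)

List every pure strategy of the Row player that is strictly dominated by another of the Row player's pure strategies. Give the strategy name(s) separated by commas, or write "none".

North, West

North is strictly dominated by East (I: 5>4, II: 3>0, III: 4>1, IV: 8>5).
South: no other strategy beats it everywhere (North at I (8>4); East at I (8>5); West at I (8>3)).
East is not dominated — it holds its own against North at I (5>4); South at III (4>0); West at I (5>3).
West is strictly dominated by East (I: 5>3, II: 3>2, III: 4>1, IV: 8>2).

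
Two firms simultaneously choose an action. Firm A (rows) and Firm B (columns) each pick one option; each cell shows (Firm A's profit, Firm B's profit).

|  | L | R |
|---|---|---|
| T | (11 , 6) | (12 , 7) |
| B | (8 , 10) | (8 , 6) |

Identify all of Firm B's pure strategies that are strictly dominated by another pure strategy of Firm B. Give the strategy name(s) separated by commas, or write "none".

Nothing dominates L: R at B (10>6).
R is not dominated — it holds its own against L at T (7>6).

none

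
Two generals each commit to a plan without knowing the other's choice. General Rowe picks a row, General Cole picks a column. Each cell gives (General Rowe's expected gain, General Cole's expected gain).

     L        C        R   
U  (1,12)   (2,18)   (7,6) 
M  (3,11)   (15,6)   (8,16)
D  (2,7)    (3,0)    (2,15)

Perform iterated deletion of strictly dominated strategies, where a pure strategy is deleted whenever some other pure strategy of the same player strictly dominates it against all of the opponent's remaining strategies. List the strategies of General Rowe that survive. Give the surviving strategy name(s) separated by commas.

General Rowe's strategy U is strictly dominated by M (L: 3>1, C: 15>2, R: 8>7) and is removed.
For General Rowe, M strictly dominates D on the remaining columns (L: 3>2, C: 15>3, R: 8>2); eliminate D.
Column L is eliminated: R beats it against every remaining row (M: 16>11).
General Cole's strategy C is strictly dominated by R (M: 16>6) and is removed.
Among the remaining strategies, none is strictly dominated by another pure strategy of the same player, so the elimination stops.
Surviving strategies — General Rowe: {M}; General Cole: {R}.

M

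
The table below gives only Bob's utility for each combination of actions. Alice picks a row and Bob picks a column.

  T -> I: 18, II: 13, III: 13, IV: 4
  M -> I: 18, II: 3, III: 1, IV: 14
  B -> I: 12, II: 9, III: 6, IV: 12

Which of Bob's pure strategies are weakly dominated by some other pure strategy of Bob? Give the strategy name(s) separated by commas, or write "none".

II, III, IV

I: no other strategy beats it everywhere (II at T (18>13); III at T (18>13); IV at T (18>4)).
I weakly dominates II — T: 18>13, M: 18>3, B: 12>9.
I weakly dominates III — T: 18>13, M: 18>1, B: 12>6.
IV is weakly dominated by I (T: 18>4, M: 18>14, B: 12=12).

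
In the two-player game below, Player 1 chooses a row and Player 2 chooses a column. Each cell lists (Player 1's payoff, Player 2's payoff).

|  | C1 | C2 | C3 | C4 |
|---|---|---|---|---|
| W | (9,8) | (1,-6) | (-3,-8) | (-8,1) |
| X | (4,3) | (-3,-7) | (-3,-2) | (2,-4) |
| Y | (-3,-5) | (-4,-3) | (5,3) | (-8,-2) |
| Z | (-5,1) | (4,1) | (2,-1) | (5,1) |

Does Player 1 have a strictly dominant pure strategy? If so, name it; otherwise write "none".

none

W fails to dominate X at C3 (-3=-3).
X fails to dominate W at C1 (4<9).
Y fails to dominate W at C1 (-3<9).
Z fails to dominate W at C1 (-5<9).
No single strategy dominates all the others.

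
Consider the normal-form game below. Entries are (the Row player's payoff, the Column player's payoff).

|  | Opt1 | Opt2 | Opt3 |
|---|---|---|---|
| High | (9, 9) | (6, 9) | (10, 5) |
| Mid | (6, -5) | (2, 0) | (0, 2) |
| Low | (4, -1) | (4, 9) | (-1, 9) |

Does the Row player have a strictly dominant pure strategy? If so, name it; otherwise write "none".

High vs Mid: Opt1: 9>6, Opt2: 6>2, Opt3: 10>0.
High vs Low: Opt1: 9>4, Opt2: 6>4, Opt3: 10>-1.
High strictly beats every other strategy against every opponent action, so it is strictly dominant.

High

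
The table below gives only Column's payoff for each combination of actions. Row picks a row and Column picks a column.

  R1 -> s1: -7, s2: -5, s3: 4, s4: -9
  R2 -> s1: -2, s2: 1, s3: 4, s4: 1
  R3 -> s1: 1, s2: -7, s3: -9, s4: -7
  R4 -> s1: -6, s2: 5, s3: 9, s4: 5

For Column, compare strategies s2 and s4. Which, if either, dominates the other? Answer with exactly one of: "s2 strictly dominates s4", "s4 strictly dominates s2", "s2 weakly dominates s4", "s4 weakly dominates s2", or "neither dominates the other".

s2's payoffs vs s4's, by Row's action — R1: -5>-9, R2: 1=1, R3: -7=-7, R4: 5=5.
s2 is at least as good everywhere and strictly better somewhere (tied only at R2, R3, R4), so s2 weakly but not strictly dominates s4.

s2 weakly dominates s4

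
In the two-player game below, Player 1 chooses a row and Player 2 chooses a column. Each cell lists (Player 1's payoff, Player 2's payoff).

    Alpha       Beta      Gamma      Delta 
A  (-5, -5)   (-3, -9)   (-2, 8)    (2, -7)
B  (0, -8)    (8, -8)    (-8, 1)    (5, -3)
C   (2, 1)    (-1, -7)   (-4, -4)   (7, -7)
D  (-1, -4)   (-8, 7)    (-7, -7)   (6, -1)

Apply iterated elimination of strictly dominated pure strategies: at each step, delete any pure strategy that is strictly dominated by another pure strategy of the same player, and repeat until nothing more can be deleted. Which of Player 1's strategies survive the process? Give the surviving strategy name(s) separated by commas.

For Player 1, C strictly dominates D on the remaining columns (Alpha: 2>-1, Beta: -1>-8, Gamma: -4>-7, Delta: 7>6); eliminate D.
Column Beta is eliminated: Gamma beats it against every remaining row (A: 8>-9, B: 1>-8, C: -4>-7).
Row B is eliminated: C beats it against every remaining column (Alpha: 2>0, Gamma: -4>-8, Delta: 7>5).
For Player 2, Alpha strictly dominates Delta on the remaining rows (A: -5>-7, C: 1>-7); eliminate Delta.
Among the remaining strategies, none is strictly dominated by another pure strategy of the same player, so the elimination stops.
Surviving strategies — Player 1: {A, C}; Player 2: {Alpha, Gamma}.

A, C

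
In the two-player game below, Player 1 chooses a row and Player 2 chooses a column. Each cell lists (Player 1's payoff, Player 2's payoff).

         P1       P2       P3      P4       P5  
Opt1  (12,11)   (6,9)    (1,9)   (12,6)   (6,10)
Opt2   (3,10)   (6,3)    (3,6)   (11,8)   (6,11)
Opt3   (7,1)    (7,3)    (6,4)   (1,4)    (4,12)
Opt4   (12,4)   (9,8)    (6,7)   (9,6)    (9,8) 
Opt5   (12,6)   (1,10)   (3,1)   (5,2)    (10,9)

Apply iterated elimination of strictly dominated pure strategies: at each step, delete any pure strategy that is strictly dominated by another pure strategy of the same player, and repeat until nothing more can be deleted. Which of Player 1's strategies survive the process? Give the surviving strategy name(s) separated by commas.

Column P3 is eliminated: P5 beats it against every remaining row (Opt1: 10>9, Opt2: 11>6, Opt3: 12>4, Opt4: 8>7, Opt5: 9>1).
Row Opt3 is eliminated: Opt4 beats it against every remaining column (P1: 12>7, P2: 9>7, P4: 9>1, P5: 9>4).
For Player 2, P5 strictly dominates P4 on the remaining rows (Opt1: 10>6, Opt2: 11>8, Opt4: 8>6, Opt5: 9>2); eliminate P4.
Player 1's strategy Opt2 is strictly dominated by Opt4 (P1: 12>3, P2: 9>6, P5: 9>6) and is removed.
Among the remaining strategies, none is strictly dominated by another pure strategy of the same player, so the elimination stops.
Surviving strategies — Player 1: {Opt1, Opt4, Opt5}; Player 2: {P1, P2, P5}.

Opt1, Opt4, Opt5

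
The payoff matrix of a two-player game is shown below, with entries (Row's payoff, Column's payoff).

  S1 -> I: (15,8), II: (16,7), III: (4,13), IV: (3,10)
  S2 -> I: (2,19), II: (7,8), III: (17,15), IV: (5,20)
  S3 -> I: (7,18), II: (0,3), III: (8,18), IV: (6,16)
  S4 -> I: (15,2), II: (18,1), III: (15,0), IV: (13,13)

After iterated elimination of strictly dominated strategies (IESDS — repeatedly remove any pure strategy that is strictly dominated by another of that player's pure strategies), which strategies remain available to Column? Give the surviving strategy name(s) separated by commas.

Row's strategy S3 is strictly dominated by S4 (I: 15>7, II: 18>0, III: 15>8, IV: 13>6) and is removed.
Column's strategy I is strictly dominated by IV (S1: 10>8, S2: 20>19, S4: 13>2) and is removed.
For Row, S4 strictly dominates S1 on the remaining columns (II: 18>16, III: 15>4, IV: 13>3); eliminate S1.
For Column, IV strictly dominates II on the remaining rows (S2: 20>8, S4: 13>1); eliminate II.
Column's strategy III is strictly dominated by IV (S2: 20>15, S4: 13>0) and is removed.
Row's strategy S2 is strictly dominated by S4 (IV: 13>5) and is removed.
Among the remaining strategies, none is strictly dominated by another pure strategy of the same player, so the elimination stops.
Surviving strategies — Row: {S4}; Column: {IV}.

IV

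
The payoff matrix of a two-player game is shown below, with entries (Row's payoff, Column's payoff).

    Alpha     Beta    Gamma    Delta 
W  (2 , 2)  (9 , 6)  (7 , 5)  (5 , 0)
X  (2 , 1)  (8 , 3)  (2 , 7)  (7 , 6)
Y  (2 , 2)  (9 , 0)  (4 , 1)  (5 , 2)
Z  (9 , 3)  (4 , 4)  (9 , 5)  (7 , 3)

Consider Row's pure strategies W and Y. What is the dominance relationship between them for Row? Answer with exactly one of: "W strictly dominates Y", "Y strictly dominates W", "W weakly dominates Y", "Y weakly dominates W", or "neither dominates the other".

W weakly dominates Y

Compare W to Y across each choice by Column: Alpha: 2=2, Beta: 9=9, Gamma: 7>4, Delta: 5=5.
W is at least as good everywhere and strictly better somewhere (tied only at Alpha, Beta, Delta), so W weakly but not strictly dominates Y.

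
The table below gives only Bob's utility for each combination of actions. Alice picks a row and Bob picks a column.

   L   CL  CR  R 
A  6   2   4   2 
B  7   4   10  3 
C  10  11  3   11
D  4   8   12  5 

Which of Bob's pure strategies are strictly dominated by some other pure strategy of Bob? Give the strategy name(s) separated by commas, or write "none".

none

Nothing dominates L: CL at A (6>2); CR at A (6>4); R at A (6>2).
Nothing dominates CL: L at C (11>10); CR at C (11>3); R at A (2=2).
CR is not dominated — it holds its own against L at B (10>7); CL at A (4>2); R at A (4>2).
Nothing dominates R: L at C (11>10); CL at A (2=2); CR at C (11>3).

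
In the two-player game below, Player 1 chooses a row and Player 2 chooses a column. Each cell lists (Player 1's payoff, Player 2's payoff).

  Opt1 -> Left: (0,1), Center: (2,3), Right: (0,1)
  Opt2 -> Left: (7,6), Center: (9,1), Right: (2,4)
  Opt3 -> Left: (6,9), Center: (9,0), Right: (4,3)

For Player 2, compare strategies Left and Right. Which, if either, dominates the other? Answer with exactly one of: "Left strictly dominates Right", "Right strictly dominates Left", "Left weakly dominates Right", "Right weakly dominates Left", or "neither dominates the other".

Compare Left to Right across each choice by Player 1: Opt1: 1=1, Opt2: 6>4, Opt3: 9>3.
Left is at least as good everywhere and strictly better somewhere (tied only at Opt1), so Left weakly but not strictly dominates Right.

Left weakly dominates Right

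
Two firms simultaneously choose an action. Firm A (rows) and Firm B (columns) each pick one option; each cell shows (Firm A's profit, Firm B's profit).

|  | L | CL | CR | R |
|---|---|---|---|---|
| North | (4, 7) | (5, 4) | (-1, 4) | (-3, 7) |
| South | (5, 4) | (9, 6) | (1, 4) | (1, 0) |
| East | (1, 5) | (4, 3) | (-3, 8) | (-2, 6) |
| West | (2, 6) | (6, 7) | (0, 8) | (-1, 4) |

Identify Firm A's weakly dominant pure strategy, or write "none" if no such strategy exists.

South

South vs North: L: 5>4, CL: 9>5, CR: 1>-1, R: 1>-3.
South vs East: L: 5>1, CL: 9>4, CR: 1>-3, R: 1>-2.
South vs West: L: 5>2, CL: 9>6, CR: 1>0, R: 1>-1.
South is at least as good as every other strategy against every opponent action, so it is weakly dominant.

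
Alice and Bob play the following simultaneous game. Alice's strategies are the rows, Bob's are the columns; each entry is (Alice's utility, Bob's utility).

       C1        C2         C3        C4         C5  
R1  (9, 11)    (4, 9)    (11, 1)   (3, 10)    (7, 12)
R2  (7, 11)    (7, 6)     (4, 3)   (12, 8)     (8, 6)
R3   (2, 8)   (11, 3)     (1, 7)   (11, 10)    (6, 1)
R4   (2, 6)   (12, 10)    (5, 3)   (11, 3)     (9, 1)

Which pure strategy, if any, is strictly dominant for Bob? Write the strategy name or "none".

C1 fails to dominate C2 at R4 (6<10).
C2 fails to dominate C1 at R1 (9<11).
C3 fails to dominate C1 at R1 (1<11).
C4 fails to dominate C1 at R1 (10<11).
C5 fails to dominate C1 at R2 (6<11).
No single strategy dominates all the others.

none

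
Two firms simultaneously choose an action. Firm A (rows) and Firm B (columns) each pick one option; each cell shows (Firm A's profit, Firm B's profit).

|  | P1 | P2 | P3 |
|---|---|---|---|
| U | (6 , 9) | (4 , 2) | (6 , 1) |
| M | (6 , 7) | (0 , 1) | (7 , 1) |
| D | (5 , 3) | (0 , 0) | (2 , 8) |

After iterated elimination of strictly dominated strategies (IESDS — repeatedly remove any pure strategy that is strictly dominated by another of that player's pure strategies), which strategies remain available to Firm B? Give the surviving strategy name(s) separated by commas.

Firm A's strategy D is strictly dominated by U (P1: 6>5, P2: 4>0, P3: 6>2) and is removed.
For Firm B, P1 strictly dominates P2 on the remaining rows (U: 9>2, M: 7>1); eliminate P2.
Firm B's strategy P3 is strictly dominated by P1 (U: 9>1, M: 7>1) and is removed.
Among the remaining strategies, none is strictly dominated by another pure strategy of the same player, so the elimination stops.
Surviving strategies — Firm A: {U, M}; Firm B: {P1}.

P1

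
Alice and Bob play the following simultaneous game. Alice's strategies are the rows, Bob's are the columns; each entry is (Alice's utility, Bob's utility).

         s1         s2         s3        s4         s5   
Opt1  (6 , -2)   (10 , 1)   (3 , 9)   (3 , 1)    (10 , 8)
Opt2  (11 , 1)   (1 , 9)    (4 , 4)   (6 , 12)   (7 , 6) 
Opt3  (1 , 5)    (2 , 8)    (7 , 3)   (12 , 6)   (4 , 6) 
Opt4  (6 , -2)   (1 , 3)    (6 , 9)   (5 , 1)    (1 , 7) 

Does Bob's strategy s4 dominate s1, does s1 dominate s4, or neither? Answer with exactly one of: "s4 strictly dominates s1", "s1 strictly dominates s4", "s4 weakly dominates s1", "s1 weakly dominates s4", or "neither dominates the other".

s4's payoffs vs s1's, by Alice's action — Opt1: 1>-2, Opt2: 12>1, Opt3: 6>5, Opt4: 1>-2.
Every comparison favours s4, so s4 strictly dominates s1.

s4 strictly dominates s1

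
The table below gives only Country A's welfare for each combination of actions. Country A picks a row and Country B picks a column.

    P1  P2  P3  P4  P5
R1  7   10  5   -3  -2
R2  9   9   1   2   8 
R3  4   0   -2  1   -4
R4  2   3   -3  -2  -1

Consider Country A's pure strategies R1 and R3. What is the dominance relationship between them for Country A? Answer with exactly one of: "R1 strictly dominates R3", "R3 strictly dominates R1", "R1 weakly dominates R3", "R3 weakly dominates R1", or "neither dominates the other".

Compare R1 to R3 across each opponent action: P1: 7>4, P2: 10>0, P3: 5>-2, P4: -3<1, P5: -2>-4.
R1 does better at P1, P2, P3, P5 but worse at P4; neither strategy dominates the other.

neither dominates the other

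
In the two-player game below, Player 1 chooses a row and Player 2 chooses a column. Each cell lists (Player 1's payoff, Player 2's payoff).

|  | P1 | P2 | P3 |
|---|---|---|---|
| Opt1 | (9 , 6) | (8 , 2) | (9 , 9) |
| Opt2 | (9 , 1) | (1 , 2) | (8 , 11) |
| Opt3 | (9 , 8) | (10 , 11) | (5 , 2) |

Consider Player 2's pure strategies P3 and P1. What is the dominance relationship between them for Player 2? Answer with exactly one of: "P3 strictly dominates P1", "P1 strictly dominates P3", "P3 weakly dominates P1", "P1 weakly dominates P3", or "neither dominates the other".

P3's payoffs vs P1's, by Player 1's action — Opt1: 9>6, Opt2: 11>1, Opt3: 2<8.
P3 does better at Opt1, Opt2 but worse at Opt3; neither strategy dominates the other.

neither dominates the other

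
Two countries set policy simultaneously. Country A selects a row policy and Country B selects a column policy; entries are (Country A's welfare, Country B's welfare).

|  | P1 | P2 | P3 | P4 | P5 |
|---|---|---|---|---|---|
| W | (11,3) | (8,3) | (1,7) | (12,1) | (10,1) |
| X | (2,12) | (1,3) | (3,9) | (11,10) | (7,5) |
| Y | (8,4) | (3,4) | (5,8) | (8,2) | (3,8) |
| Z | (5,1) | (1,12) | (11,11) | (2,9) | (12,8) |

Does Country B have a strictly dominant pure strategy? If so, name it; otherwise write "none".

P1 fails to dominate P2 at W (3=3).
P2 fails to dominate P1 at W (3=3).
P3 fails to dominate P1 at X (9<12).
P4 fails to dominate P1 at W (1<3).
P5 fails to dominate P1 at W (1<3).
No single strategy dominates all the others.

none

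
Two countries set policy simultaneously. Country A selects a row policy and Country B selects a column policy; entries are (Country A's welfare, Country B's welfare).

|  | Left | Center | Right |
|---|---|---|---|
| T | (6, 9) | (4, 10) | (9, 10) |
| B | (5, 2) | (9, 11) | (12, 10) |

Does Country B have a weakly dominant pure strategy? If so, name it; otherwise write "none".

Center

Center vs Left: T: 10>9, B: 11>2.
Center vs Right: T: 10=10, B: 11>10.
Center is at least as good as every other strategy against every opponent action, so it is weakly dominant.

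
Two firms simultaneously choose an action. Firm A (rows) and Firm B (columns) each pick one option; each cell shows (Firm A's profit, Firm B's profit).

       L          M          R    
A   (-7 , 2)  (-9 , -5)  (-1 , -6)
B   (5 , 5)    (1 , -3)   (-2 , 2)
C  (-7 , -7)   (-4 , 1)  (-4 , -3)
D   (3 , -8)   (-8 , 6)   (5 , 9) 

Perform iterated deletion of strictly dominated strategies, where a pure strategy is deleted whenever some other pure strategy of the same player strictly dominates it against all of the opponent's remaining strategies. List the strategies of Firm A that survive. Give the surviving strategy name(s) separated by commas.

B, D

Firm A's strategy A is strictly dominated by D (L: 3>-7, M: -8>-9, R: 5>-1) and is removed.
For Firm A, B strictly dominates C on the remaining columns (L: 5>-7, M: 1>-4, R: -2>-4); eliminate C.
For Firm B, R strictly dominates M on the remaining rows (B: 2>-3, D: 9>6); eliminate M.
Among the remaining strategies, none is strictly dominated by another pure strategy of the same player, so the elimination stops.
Surviving strategies — Firm A: {B, D}; Firm B: {L, R}.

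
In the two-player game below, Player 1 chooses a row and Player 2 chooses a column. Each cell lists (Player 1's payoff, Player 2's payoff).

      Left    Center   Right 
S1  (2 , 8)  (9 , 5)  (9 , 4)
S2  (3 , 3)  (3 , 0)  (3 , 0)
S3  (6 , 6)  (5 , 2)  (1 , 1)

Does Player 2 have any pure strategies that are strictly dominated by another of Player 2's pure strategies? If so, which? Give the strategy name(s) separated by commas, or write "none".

Center, Right

Left is not dominated — it holds its own against Center at S1 (8>5); Right at S1 (8>4).
Center: dominated, since Left does at least as well everywhere (S1: 8>5, S2: 3>0, S3: 6>2).
Right: dominated, since Left does at least as well everywhere (S1: 8>4, S2: 3>0, S3: 6>1).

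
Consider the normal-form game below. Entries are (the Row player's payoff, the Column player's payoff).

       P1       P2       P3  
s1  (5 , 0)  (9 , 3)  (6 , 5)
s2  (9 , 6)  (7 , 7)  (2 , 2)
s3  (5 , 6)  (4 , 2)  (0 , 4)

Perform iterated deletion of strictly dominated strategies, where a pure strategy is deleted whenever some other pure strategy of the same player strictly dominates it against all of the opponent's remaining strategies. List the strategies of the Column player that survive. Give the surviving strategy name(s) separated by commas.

Row s3 is eliminated: s2 beats it against every remaining column (P1: 9>5, P2: 7>4, P3: 2>0).
The Column player's strategy P1 is strictly dominated by P2 (s1: 3>0, s2: 7>6) and is removed.
The Row player's strategy s2 is strictly dominated by s1 (P2: 9>7, P3: 6>2) and is removed.
Column P2 is eliminated: P3 beats it against every remaining row (s1: 5>3).
Among the remaining strategies, none is strictly dominated by another pure strategy of the same player, so the elimination stops.
Surviving strategies — the Row player: {s1}; the Column player: {P3}.

P3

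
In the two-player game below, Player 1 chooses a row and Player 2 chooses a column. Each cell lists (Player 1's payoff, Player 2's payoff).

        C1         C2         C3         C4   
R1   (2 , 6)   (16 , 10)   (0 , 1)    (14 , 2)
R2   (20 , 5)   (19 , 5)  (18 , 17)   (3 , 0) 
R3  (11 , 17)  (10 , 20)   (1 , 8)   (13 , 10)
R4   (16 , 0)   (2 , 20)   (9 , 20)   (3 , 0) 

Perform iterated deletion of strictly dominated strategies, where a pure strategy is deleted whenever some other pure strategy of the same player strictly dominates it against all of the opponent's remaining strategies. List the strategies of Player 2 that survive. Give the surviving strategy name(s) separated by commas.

Column C4 is eliminated: C2 beats it against every remaining row (R1: 10>2, R2: 5>0, R3: 20>10, R4: 20>0).
Row R1 is eliminated: R2 beats it against every remaining column (C1: 20>2, C2: 19>16, C3: 18>0).
Player 1's strategy R3 is strictly dominated by R2 (C1: 20>11, C2: 19>10, C3: 18>1) and is removed.
Row R4 is eliminated: R2 beats it against every remaining column (C1: 20>16, C2: 19>2, C3: 18>9).
Column C1 is eliminated: C3 beats it against every remaining row (R2: 17>5).
Column C2 is eliminated: C3 beats it against every remaining row (R2: 17>5).
Among the remaining strategies, none is strictly dominated by another pure strategy of the same player, so the elimination stops.
Surviving strategies — Player 1: {R2}; Player 2: {C3}.

C3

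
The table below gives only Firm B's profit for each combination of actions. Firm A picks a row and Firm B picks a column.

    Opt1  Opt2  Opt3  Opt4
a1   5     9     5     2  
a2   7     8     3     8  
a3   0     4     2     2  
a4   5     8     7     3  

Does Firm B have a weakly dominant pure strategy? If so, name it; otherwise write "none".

Opt2

Opt2 vs Opt1: a1: 9>5, a2: 8>7, a3: 4>0, a4: 8>5.
Opt2 vs Opt3: a1: 9>5, a2: 8>3, a3: 4>2, a4: 8>7.
Opt2 vs Opt4: a1: 9>2, a2: 8=8, a3: 4>2, a4: 8>3.
Opt2 is at least as good as every other strategy against every opponent action, so it is weakly dominant.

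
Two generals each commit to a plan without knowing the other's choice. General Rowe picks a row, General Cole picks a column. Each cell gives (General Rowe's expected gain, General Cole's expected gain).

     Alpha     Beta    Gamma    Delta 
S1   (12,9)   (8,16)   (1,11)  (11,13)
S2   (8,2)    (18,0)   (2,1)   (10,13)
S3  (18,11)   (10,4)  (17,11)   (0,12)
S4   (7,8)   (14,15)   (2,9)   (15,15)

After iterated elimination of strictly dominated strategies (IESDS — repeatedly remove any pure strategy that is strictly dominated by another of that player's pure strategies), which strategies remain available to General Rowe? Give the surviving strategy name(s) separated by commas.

S2, S4

For General Cole, Delta strictly dominates Alpha on the remaining rows (S1: 13>9, S2: 13>2, S3: 12>11, S4: 15>8); eliminate Alpha.
For General Rowe, S4 strictly dominates S1 on the remaining columns (Beta: 14>8, Gamma: 2>1, Delta: 15>11); eliminate S1.
General Cole's strategy Gamma is strictly dominated by Delta (S2: 13>1, S3: 12>11, S4: 15>9) and is removed.
For General Rowe, S2 strictly dominates S3 on the remaining columns (Beta: 18>10, Delta: 10>0); eliminate S3.
Among the remaining strategies, none is strictly dominated by another pure strategy of the same player, so the elimination stops.
Surviving strategies — General Rowe: {S2, S4}; General Cole: {Beta, Delta}.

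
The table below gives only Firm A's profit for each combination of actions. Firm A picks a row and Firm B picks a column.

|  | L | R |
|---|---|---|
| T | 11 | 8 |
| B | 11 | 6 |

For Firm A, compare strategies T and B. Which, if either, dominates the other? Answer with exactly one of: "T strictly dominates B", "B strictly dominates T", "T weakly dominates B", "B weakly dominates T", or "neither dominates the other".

T weakly dominates B

Compare T to B across every action of Firm B: L: 11=11, R: 8>6.
T is at least as good everywhere and strictly better somewhere (tied only at L), so T weakly but not strictly dominates B.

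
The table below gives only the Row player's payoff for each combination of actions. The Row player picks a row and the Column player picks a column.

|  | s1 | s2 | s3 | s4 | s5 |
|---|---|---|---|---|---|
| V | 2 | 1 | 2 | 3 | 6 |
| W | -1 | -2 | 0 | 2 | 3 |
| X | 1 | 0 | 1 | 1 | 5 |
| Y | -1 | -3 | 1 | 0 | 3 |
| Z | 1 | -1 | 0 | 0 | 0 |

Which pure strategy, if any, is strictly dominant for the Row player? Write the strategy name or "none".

V vs W: s1: 2>-1, s2: 1>-2, s3: 2>0, s4: 3>2, s5: 6>3.
V vs X: s1: 2>1, s2: 1>0, s3: 2>1, s4: 3>1, s5: 6>5.
V vs Y: s1: 2>-1, s2: 1>-3, s3: 2>1, s4: 3>0, s5: 6>3.
V vs Z: s1: 2>1, s2: 1>-1, s3: 2>0, s4: 3>0, s5: 6>0.
V strictly beats every other strategy against every opponent action, so it is strictly dominant.

V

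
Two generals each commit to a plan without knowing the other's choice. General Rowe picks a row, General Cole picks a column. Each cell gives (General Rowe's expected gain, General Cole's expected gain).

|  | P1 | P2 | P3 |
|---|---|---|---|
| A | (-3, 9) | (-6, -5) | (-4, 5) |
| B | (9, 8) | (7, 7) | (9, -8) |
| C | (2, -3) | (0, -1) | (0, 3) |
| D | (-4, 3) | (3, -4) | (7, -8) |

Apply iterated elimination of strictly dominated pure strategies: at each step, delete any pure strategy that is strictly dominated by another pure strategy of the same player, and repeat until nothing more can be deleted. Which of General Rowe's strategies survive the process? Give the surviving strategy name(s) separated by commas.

General Rowe's strategy A is strictly dominated by B (P1: 9>-3, P2: 7>-6, P3: 9>-4) and is removed.
For General Rowe, B strictly dominates C on the remaining columns (P1: 9>2, P2: 7>0, P3: 9>0); eliminate C.
Row D is eliminated: B beats it against every remaining column (P1: 9>-4, P2: 7>3, P3: 9>7).
General Cole's strategy P2 is strictly dominated by P1 (B: 8>7) and is removed.
For General Cole, P1 strictly dominates P3 on the remaining rows (B: 8>-8); eliminate P3.
Among the remaining strategies, none is strictly dominated by another pure strategy of the same player, so the elimination stops.
Surviving strategies — General Rowe: {B}; General Cole: {P1}.

B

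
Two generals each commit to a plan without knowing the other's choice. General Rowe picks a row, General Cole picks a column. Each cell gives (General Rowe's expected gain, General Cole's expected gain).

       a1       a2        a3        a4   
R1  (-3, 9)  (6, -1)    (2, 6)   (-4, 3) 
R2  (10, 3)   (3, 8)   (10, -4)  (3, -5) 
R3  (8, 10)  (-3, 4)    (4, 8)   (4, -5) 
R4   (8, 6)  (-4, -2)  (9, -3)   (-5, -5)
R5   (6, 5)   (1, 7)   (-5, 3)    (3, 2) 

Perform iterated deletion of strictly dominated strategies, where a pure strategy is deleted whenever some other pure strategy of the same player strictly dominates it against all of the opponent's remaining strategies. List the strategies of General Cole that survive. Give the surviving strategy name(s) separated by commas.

a1, a2

For General Rowe, R2 strictly dominates R4 on the remaining columns (a1: 10>8, a2: 3>-4, a3: 10>9, a4: 3>-5); eliminate R4.
Column a3 is eliminated: a1 beats it against every remaining row (R1: 9>6, R2: 3>-4, R3: 10>8, R5: 5>3).
Column a4 is eliminated: a1 beats it against every remaining row (R1: 9>3, R2: 3>-5, R3: 10>-5, R5: 5>2).
General Rowe's strategy R3 is strictly dominated by R2 (a1: 10>8, a2: 3>-3) and is removed.
Row R5 is eliminated: R2 beats it against every remaining column (a1: 10>6, a2: 3>1).
Among the remaining strategies, none is strictly dominated by another pure strategy of the same player, so the elimination stops.
Surviving strategies — General Rowe: {R1, R2}; General Cole: {a1, a2}.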